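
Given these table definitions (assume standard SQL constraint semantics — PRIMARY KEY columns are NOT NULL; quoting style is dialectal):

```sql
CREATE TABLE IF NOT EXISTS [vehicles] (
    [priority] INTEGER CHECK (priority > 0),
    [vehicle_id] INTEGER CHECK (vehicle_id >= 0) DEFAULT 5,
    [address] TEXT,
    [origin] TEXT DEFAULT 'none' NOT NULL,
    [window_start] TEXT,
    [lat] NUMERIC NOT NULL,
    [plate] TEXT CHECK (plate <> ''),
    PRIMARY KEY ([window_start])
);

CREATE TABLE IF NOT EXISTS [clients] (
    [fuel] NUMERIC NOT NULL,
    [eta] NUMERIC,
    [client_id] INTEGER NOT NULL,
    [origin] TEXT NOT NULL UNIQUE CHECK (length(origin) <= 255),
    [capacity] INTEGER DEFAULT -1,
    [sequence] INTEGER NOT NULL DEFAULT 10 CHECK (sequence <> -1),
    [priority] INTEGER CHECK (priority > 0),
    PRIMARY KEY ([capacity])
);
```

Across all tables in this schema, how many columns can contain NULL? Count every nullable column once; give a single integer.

6

vehicles: 4 nullable (priority, vehicle_id, address, plate — PK (window_start) and explicit NOT NULL columns excluded).
clients: 2 nullable (eta, priority — PK (capacity) and explicit NOT NULL columns excluded).
Total: 4 + 2 = 6.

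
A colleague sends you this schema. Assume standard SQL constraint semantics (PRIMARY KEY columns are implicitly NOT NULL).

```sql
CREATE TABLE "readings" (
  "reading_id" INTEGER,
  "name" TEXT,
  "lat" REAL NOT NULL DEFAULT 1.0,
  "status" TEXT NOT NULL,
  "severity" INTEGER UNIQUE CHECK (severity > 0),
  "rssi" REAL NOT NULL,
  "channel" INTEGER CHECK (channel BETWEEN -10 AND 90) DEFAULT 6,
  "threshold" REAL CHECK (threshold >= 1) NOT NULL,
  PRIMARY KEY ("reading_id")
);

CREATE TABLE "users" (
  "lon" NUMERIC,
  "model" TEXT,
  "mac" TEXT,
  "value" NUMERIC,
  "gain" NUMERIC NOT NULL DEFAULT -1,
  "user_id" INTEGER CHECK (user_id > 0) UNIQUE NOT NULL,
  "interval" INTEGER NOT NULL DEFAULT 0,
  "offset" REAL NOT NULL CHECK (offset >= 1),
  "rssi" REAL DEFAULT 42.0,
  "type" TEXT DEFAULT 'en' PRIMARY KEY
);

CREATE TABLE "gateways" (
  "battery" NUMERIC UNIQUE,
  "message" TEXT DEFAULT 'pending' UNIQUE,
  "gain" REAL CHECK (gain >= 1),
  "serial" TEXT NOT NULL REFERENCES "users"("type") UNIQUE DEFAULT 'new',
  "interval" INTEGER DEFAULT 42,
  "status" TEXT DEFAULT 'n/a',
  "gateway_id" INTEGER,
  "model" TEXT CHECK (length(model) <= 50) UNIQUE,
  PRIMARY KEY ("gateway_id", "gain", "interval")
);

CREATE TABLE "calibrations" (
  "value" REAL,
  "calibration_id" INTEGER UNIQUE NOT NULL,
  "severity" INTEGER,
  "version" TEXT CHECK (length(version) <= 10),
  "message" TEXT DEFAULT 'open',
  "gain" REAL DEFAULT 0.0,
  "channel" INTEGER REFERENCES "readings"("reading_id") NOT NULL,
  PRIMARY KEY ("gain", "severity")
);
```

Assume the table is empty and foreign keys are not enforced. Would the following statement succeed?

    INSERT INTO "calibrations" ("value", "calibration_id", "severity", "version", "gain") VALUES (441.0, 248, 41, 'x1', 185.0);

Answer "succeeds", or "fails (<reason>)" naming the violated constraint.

channel is omitted from the column list and has no DEFAULT, so it would receive NULL.
But channel is declared NOT NULL.

fails (NOT NULL on channel)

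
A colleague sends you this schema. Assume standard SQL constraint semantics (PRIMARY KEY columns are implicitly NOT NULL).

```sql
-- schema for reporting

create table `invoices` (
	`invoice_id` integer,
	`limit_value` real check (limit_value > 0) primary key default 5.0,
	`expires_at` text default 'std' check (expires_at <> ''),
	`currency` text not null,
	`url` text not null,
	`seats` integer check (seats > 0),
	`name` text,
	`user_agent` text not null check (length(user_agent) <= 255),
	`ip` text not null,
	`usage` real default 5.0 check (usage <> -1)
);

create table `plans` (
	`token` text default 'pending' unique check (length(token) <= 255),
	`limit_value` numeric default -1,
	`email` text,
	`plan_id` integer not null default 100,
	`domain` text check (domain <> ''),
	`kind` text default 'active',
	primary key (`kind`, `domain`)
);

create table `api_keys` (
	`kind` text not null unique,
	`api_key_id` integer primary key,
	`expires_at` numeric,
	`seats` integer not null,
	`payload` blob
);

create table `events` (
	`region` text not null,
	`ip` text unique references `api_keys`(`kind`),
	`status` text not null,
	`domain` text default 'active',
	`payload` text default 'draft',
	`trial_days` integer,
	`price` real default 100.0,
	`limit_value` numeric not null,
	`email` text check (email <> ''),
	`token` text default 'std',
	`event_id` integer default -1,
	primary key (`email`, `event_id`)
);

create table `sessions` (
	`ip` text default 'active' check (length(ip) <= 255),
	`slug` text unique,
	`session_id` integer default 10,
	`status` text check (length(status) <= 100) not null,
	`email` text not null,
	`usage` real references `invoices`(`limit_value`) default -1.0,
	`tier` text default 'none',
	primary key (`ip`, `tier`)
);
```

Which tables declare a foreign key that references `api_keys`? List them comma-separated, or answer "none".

- events.ip references api_keys(kind).

events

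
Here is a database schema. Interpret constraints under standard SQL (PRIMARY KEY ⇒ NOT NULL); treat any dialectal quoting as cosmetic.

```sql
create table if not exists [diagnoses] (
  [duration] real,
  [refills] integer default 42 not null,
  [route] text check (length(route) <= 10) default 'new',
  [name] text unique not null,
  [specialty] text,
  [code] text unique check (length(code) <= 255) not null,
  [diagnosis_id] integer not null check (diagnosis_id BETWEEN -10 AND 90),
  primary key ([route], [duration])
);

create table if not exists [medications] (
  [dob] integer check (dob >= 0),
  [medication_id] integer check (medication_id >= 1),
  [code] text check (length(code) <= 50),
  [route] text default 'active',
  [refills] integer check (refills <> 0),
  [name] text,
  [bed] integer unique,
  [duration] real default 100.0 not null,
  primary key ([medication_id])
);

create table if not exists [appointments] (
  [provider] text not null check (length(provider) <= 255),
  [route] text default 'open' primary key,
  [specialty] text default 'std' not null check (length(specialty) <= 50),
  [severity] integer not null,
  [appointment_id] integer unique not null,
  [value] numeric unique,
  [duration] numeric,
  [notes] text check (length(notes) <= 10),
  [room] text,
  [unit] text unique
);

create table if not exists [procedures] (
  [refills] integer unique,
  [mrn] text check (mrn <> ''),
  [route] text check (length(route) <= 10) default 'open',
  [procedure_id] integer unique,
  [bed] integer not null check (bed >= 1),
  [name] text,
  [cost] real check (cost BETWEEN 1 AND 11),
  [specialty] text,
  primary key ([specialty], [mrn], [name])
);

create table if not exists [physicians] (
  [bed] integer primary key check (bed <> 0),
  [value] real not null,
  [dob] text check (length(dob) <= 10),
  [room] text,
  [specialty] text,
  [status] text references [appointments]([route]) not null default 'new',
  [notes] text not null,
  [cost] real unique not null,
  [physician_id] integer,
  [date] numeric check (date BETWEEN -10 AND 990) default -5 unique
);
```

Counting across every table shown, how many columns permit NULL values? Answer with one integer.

21

diagnoses: 1 nullable (specialty — PK (route, duration) and explicit NOT NULL columns excluded).
medications: 6 nullable (dob, code, route, refills, name, bed — PK (medication_id) and explicit NOT NULL columns excluded).
appointments: 5 nullable (value, duration, notes, room, unit — PK (route) and explicit NOT NULL columns excluded).
procedures: 4 nullable (refills, route, procedure_id, cost — PK (specialty, mrn, name) and explicit NOT NULL columns excluded).
physicians: 5 nullable (dob, room, specialty, physician_id, date — PK (bed) and explicit NOT NULL columns excluded).
Total: 1 + 6 + 5 + 4 + 5 = 21.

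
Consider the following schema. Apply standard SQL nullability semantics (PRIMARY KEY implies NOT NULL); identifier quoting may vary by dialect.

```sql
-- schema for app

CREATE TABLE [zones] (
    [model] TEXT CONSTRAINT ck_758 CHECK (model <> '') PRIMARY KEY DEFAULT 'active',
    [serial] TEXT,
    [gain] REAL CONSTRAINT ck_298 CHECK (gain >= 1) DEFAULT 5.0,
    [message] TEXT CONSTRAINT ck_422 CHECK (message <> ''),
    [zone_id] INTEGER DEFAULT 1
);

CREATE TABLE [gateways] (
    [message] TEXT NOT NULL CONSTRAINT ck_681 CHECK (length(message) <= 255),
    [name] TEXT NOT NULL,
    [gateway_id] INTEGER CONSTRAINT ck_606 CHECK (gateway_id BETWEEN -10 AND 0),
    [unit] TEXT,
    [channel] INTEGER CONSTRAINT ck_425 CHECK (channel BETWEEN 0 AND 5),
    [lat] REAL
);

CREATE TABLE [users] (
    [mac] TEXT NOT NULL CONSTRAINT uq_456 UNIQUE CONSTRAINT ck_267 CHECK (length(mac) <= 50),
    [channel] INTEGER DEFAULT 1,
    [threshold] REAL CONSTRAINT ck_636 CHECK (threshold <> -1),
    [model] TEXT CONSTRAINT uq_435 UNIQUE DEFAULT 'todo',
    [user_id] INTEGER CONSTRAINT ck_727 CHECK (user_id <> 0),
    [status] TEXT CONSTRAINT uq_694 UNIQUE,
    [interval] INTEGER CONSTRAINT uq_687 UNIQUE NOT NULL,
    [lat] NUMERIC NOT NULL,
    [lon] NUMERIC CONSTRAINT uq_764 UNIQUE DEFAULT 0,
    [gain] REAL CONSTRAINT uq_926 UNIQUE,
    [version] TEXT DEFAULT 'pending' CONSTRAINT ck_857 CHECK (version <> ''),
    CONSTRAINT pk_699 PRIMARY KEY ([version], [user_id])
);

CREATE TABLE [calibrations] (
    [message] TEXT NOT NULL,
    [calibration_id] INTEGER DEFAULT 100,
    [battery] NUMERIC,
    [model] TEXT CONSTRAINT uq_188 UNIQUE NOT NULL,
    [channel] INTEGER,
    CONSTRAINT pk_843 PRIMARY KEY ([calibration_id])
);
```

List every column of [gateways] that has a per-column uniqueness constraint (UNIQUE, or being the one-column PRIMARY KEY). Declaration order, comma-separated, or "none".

- message: no UNIQUE or single-column PK constraint.
- name: no UNIQUE or single-column PK constraint.
- gateway_id: no UNIQUE or single-column PK constraint.
- unit: no UNIQUE or single-column PK constraint.
- channel: no UNIQUE or single-column PK constraint.
- lat: no UNIQUE or single-column PK constraint.

none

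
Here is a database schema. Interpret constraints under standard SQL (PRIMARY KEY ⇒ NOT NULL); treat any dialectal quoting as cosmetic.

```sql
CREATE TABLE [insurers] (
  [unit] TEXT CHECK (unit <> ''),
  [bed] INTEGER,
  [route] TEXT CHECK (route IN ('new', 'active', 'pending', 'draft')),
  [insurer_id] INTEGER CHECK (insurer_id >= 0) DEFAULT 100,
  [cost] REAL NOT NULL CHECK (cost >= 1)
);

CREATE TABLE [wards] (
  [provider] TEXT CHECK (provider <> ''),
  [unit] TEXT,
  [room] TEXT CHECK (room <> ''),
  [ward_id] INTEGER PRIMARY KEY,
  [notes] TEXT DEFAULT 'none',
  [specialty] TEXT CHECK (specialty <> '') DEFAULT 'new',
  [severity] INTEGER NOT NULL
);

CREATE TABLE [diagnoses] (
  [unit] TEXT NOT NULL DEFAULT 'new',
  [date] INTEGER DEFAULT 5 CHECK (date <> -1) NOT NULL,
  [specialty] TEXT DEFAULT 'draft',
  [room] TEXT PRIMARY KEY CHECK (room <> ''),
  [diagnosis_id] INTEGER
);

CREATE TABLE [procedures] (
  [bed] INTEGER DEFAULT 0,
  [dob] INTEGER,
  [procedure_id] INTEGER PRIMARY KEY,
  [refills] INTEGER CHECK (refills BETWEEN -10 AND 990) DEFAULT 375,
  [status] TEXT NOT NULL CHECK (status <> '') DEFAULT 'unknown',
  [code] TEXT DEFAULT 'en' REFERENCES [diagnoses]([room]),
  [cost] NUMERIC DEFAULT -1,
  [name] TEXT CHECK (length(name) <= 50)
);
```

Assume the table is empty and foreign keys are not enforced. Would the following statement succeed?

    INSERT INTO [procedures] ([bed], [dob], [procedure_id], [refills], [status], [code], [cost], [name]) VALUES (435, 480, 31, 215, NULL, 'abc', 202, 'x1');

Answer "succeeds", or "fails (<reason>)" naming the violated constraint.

status is explicitly set to NULL, but status is declared NOT NULL.

fails (NOT NULL on status)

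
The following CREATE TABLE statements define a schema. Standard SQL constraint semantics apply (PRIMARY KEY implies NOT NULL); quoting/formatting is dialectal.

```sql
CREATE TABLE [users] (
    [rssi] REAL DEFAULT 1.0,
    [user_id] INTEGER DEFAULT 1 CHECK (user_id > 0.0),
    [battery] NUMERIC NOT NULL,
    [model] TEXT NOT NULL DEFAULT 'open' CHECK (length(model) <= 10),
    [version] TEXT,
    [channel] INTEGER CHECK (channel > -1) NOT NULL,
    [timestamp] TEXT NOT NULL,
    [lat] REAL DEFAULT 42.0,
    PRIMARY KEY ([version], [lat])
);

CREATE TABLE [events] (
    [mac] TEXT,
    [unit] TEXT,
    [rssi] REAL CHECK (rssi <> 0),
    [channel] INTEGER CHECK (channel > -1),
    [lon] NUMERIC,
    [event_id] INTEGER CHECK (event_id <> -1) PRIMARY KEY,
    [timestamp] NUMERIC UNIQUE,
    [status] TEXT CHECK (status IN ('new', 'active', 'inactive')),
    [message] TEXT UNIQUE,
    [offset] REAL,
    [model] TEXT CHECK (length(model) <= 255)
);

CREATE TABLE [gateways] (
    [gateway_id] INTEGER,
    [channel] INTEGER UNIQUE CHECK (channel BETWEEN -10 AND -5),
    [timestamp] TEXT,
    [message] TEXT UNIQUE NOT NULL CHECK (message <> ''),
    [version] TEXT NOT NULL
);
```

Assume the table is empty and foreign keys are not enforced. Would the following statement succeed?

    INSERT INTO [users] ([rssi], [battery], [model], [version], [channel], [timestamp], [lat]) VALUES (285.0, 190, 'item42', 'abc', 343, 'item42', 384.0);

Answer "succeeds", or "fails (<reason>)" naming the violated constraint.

NOT NULL columns: battery is supplied; channel is supplied; lat is supplied; model is supplied; timestamp is supplied; version is supplied.
CHECK constraints: 'item42' satisfies (length(model) <= 10); 343 satisfies (channel > -1).
No constraint is violated.

succeeds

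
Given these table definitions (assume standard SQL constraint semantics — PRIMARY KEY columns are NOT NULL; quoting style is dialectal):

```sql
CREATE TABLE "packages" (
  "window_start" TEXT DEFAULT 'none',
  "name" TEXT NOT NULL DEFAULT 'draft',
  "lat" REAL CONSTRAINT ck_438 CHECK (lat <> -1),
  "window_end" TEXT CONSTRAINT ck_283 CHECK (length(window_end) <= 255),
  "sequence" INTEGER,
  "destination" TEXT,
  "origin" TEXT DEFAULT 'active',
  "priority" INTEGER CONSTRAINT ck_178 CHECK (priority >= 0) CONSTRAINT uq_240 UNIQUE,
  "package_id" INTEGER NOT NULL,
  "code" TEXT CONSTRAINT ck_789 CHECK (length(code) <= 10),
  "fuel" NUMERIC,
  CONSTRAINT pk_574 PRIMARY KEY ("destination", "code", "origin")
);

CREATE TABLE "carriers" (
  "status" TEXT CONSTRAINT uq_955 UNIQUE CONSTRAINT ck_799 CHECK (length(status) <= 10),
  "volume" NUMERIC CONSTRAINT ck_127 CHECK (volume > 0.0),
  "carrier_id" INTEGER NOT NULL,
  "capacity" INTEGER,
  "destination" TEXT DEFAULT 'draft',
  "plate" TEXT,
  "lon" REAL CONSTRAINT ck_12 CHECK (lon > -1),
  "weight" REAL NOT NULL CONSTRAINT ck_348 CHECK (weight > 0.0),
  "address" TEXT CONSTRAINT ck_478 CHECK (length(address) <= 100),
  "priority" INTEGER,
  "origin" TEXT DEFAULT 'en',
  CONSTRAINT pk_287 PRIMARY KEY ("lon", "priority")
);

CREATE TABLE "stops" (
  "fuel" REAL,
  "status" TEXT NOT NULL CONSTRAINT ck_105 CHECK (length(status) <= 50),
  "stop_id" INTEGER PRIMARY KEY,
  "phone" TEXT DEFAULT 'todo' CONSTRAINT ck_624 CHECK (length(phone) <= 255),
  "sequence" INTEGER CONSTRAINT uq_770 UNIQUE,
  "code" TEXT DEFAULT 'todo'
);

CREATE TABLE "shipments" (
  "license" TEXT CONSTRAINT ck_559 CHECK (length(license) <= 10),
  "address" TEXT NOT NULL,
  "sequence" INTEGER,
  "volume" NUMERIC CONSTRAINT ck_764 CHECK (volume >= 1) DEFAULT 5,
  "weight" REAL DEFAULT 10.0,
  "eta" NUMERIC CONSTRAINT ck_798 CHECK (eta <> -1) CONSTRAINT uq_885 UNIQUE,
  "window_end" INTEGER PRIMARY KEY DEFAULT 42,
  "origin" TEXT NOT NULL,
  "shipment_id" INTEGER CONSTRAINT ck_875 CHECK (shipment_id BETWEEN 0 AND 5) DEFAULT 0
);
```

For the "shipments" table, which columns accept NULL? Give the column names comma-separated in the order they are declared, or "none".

license, sequence, volume, weight, eta, shipment_id

- license: CHECK does not forbid NULL (a CHECK constraint passes when its expression is NULL) → nullable.
- address: declared NOT NULL → not nullable.
- sequence: no NOT NULL constraint applies → nullable.
- volume: CHECK does not forbid NULL (a CHECK constraint passes when its expression is NULL) → nullable.
- weight: DEFAULT only fills an omitted column; an explicit NULL is still allowed → nullable.
- eta: CHECK does not forbid NULL (a CHECK constraint passes when its expression is NULL) → nullable.
- window_end: part of the PRIMARY KEY, which implies NOT NULL → not nullable.
- origin: declared NOT NULL → not nullable.
- shipment_id: CHECK does not forbid NULL (a CHECK constraint passes when its expression is NULL) → nullable.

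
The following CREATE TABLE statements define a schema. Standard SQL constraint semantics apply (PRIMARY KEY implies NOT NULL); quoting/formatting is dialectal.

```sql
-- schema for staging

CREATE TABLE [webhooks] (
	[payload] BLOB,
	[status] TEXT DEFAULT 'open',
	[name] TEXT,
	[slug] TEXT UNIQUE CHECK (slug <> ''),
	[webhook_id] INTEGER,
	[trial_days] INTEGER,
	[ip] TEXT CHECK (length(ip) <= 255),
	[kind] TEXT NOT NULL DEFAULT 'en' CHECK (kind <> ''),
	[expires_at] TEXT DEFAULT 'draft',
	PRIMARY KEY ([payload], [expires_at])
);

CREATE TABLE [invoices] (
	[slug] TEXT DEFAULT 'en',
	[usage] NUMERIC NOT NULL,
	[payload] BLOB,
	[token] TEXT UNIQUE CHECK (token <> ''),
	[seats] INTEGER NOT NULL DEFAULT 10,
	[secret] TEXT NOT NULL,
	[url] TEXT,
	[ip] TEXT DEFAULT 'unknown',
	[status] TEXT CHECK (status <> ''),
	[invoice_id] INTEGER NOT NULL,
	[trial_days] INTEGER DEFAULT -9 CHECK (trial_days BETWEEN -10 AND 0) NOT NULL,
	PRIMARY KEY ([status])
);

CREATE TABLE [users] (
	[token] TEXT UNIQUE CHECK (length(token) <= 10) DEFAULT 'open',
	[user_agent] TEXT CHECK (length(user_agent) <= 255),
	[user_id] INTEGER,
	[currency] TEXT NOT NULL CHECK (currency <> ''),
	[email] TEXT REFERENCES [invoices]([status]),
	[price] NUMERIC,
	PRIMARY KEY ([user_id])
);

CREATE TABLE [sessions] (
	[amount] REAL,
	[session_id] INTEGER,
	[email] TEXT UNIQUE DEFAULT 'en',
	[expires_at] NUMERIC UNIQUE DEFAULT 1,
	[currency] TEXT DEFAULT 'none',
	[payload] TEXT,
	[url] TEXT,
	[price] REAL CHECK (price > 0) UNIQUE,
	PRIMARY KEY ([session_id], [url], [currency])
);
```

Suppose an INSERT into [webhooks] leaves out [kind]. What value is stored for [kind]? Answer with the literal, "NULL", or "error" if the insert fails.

'en'

kind has an explicit DEFAULT 'en'.
When the column is omitted from an INSERT, that default is used.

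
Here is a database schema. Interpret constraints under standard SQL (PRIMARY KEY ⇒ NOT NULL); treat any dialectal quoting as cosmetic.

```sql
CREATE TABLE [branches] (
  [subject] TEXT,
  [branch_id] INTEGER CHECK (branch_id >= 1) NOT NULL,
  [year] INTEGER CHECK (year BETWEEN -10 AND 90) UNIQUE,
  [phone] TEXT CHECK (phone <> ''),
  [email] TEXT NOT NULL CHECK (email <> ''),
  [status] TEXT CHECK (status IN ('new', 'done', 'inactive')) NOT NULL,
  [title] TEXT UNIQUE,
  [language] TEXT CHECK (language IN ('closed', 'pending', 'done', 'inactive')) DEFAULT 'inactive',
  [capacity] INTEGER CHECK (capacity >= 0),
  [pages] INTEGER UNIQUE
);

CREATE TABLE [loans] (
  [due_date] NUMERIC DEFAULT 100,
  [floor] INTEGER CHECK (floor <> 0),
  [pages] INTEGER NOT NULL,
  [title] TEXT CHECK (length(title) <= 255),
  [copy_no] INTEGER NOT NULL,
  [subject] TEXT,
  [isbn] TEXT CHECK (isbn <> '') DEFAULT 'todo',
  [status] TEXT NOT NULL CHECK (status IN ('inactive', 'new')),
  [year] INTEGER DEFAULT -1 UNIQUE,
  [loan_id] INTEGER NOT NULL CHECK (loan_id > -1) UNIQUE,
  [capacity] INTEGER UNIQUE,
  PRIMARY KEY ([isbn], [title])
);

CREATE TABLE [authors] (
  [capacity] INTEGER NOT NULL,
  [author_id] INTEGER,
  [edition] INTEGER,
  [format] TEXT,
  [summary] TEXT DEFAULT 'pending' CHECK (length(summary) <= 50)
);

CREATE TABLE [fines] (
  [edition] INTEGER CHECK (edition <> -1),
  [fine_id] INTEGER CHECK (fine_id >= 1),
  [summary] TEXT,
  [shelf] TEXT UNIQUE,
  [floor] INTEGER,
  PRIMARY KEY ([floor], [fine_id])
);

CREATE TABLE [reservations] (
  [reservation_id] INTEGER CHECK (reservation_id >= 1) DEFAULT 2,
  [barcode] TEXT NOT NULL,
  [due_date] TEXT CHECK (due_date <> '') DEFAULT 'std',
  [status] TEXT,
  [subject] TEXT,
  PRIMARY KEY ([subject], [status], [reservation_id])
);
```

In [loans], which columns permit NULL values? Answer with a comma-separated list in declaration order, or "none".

- due_date: DEFAULT only fills an omitted column; an explicit NULL is still allowed → nullable.
- floor: CHECK does not forbid NULL (a CHECK constraint passes when its expression is NULL) → nullable.
- pages: declared NOT NULL → not nullable.
- title: part of the PRIMARY KEY, which implies NOT NULL → not nullable.
- copy_no: declared NOT NULL → not nullable.
- subject: no NOT NULL constraint applies → nullable.
- isbn: part of the PRIMARY KEY, which implies NOT NULL → not nullable.
- status: declared NOT NULL → not nullable.
- year: UNIQUE does not imply NOT NULL → nullable.
- loan_id: declared NOT NULL → not nullable.
- capacity: UNIQUE does not imply NOT NULL → nullable.

due_date, floor, subject, year, capacity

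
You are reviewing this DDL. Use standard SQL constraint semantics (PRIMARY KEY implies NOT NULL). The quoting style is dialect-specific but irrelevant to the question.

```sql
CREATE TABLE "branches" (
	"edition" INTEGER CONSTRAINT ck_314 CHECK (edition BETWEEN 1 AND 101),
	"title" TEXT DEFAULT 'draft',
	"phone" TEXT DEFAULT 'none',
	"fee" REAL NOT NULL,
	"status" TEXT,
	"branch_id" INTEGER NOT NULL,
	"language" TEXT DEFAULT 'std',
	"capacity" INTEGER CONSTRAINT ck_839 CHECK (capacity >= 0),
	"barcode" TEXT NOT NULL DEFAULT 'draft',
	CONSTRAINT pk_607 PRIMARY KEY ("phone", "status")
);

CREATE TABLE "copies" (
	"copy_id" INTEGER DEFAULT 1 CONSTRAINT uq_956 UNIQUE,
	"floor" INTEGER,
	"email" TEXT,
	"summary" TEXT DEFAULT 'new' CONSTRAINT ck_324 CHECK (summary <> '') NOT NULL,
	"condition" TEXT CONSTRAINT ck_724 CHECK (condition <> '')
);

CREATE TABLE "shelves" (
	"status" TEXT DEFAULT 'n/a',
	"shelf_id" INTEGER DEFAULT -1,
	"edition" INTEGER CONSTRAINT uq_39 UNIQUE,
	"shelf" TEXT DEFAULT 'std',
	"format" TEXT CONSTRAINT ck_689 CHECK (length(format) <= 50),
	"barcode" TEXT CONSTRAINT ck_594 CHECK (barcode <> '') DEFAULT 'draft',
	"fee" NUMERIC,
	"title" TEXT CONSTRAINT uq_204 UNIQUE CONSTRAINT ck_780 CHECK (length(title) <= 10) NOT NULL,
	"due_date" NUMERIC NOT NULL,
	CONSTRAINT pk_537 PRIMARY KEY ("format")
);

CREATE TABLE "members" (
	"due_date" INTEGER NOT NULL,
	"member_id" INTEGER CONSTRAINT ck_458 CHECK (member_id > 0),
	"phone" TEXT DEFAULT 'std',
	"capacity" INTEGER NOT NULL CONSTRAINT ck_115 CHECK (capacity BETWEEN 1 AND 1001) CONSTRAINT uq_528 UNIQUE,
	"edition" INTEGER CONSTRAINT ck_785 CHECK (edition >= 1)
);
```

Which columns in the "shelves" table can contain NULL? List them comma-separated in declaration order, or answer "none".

status, shelf_id, edition, shelf, barcode, fee

- status: DEFAULT only fills an omitted column; an explicit NULL is still allowed → nullable.
- shelf_id: DEFAULT only fills an omitted column; an explicit NULL is still allowed → nullable.
- edition: UNIQUE does not imply NOT NULL → nullable.
- shelf: DEFAULT only fills an omitted column; an explicit NULL is still allowed → nullable.
- format: part of the PRIMARY KEY, which implies NOT NULL → not nullable.
- barcode: CHECK does not forbid NULL (a CHECK constraint passes when its expression is NULL) → nullable.
- fee: no NOT NULL constraint applies → nullable.
- title: declared NOT NULL → not nullable.
- due_date: declared NOT NULL → not nullable.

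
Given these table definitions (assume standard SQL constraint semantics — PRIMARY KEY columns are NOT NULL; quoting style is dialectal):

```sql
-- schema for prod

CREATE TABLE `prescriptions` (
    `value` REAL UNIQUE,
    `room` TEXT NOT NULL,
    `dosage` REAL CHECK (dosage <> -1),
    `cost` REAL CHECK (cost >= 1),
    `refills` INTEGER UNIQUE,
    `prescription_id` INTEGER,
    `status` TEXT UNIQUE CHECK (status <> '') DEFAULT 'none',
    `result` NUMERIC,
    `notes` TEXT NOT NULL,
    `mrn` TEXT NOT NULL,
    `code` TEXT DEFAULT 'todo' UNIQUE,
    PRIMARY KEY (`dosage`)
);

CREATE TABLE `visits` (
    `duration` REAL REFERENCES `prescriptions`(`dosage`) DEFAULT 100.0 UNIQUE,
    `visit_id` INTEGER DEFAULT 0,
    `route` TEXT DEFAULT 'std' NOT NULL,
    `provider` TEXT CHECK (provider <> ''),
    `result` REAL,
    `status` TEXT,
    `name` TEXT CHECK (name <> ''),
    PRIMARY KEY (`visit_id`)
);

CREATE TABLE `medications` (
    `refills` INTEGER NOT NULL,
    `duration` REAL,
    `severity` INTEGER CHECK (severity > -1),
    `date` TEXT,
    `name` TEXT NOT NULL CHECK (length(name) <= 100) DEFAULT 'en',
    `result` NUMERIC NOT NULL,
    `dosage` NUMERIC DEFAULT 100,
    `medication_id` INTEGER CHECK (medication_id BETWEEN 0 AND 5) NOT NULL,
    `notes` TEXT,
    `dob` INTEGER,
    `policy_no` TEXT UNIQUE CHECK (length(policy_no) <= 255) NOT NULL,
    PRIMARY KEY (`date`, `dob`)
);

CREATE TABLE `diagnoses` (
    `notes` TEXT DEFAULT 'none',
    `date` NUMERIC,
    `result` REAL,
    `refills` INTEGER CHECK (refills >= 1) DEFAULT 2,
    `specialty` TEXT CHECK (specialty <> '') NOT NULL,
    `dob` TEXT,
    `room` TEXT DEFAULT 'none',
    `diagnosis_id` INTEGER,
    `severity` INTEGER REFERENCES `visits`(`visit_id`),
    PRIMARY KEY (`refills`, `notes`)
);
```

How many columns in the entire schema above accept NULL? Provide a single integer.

22

prescriptions: 7 nullable (value, cost, refills, prescription_id, status, result, code — PK (dosage) and explicit NOT NULL columns excluded).
visits: 5 nullable (duration, provider, result, status, name — PK (visit_id) and explicit NOT NULL columns excluded).
medications: 4 nullable (duration, severity, dosage, notes — PK (date, dob) and explicit NOT NULL columns excluded).
diagnoses: 6 nullable (date, result, dob, room, diagnosis_id, severity — PK (refills, notes) and explicit NOT NULL columns excluded).
Total: 7 + 5 + 4 + 6 = 22.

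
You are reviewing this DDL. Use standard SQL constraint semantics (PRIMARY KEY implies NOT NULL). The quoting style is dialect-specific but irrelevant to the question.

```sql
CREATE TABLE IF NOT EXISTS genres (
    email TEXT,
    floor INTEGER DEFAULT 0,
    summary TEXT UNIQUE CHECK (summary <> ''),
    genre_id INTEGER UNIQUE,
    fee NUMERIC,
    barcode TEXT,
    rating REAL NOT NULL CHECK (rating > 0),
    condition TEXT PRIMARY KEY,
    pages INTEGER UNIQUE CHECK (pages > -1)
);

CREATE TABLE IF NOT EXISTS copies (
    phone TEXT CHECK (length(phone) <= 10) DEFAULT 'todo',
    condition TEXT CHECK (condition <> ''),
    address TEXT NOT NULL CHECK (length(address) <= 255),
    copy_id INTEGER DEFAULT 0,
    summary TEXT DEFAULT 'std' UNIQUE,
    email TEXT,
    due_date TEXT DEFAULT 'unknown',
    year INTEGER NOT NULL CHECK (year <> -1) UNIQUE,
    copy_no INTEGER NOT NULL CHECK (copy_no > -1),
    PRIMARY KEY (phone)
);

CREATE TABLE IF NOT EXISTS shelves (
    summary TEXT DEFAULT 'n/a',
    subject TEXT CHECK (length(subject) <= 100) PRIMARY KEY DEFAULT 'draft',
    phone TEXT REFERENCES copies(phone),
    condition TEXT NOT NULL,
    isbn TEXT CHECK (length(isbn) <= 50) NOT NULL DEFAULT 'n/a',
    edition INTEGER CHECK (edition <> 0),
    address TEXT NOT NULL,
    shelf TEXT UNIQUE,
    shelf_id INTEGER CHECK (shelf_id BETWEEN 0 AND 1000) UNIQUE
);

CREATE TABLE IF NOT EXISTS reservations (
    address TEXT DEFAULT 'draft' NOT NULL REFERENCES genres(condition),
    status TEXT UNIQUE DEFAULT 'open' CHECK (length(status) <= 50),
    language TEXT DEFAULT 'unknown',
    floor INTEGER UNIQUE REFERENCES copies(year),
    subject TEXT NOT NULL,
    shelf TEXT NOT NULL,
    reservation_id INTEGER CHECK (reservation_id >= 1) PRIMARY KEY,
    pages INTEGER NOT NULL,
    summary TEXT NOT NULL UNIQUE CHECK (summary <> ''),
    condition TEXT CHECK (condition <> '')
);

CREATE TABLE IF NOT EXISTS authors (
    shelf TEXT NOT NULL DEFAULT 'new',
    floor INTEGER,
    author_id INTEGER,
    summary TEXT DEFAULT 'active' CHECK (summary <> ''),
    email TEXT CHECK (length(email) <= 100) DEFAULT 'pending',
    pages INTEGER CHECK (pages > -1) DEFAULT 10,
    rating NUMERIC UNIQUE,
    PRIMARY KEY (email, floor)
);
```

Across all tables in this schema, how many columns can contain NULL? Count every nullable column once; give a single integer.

25

genres: 7 nullable (email, floor, summary, genre_id, fee, barcode, pages — PK (condition) and explicit NOT NULL columns excluded).
copies: 5 nullable (condition, copy_id, summary, email, due_date — PK (phone) and explicit NOT NULL columns excluded).
shelves: 5 nullable (summary, phone, edition, shelf, shelf_id — PK (subject) and explicit NOT NULL columns excluded).
reservations: 4 nullable (status, language, floor, condition — PK (reservation_id) and explicit NOT NULL columns excluded).
authors: 4 nullable (author_id, summary, pages, rating — PK (email, floor) and explicit NOT NULL columns excluded).
Total: 7 + 5 + 5 + 4 + 4 = 25.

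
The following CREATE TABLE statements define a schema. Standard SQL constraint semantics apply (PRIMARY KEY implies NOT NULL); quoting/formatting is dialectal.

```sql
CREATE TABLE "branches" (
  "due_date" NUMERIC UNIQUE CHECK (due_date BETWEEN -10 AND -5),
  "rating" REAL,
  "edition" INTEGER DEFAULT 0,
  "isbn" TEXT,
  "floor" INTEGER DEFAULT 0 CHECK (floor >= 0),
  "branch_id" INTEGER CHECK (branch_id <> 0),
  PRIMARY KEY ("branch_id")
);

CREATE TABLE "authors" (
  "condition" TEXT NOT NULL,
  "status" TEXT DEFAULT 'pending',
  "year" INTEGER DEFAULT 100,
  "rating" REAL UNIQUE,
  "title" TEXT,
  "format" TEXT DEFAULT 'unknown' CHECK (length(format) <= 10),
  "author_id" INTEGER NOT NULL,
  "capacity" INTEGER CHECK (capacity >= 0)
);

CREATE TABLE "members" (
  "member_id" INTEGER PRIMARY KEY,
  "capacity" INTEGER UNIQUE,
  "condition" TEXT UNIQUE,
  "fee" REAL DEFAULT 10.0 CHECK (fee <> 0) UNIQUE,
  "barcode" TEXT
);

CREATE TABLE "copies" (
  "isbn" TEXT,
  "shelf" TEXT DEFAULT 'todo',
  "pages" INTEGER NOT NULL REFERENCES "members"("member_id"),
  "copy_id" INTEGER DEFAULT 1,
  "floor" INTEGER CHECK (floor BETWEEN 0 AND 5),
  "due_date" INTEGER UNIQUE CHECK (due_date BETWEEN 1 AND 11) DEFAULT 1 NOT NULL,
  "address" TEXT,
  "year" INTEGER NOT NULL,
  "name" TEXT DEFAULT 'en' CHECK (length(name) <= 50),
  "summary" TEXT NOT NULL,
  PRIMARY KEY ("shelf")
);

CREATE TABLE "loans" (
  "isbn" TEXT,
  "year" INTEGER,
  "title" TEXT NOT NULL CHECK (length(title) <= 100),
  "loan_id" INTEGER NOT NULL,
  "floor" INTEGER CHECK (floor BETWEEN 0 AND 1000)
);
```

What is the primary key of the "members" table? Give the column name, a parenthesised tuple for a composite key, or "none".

member_id

member_id is declared PRIMARY KEY inline on the column.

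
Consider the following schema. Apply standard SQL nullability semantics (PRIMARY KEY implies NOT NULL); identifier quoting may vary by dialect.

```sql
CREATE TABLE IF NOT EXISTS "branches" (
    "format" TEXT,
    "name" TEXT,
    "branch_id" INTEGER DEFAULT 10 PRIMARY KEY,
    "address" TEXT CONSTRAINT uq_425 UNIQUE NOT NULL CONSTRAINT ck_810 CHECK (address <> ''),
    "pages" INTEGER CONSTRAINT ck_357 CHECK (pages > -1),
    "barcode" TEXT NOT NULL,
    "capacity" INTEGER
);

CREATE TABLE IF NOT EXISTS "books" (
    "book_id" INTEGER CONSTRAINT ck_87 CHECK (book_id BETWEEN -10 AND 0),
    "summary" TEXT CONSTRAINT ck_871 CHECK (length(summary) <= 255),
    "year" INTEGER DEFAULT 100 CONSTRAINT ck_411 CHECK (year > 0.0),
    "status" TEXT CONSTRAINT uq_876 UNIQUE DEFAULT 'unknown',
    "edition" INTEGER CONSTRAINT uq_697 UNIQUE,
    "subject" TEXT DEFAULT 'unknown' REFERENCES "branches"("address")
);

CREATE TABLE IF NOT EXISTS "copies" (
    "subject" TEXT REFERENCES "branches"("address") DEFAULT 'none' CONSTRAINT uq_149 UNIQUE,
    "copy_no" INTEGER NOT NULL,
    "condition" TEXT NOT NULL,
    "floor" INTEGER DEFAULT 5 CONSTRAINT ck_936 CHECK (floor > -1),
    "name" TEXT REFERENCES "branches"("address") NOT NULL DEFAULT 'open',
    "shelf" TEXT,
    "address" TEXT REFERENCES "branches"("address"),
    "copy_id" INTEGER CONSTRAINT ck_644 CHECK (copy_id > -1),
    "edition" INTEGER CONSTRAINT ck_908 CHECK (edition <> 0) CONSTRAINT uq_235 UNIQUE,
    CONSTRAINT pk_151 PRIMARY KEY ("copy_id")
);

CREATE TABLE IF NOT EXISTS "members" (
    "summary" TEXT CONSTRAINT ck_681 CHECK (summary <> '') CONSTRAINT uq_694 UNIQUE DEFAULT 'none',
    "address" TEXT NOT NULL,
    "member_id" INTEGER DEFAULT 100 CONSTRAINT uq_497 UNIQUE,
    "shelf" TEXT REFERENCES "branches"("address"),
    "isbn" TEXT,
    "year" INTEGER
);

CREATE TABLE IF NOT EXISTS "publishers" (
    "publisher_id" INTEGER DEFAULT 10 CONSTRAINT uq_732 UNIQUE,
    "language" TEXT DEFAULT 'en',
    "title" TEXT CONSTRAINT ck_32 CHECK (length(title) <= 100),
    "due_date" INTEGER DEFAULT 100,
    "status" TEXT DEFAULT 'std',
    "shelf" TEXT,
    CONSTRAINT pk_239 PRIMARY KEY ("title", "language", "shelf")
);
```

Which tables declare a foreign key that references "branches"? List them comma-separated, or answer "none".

books, copies, members

- books.subject references branches(address).
- copies.subject references branches(address).
- copies.name references branches(address).
- copies.address references branches(address).
- members.shelf references branches(address).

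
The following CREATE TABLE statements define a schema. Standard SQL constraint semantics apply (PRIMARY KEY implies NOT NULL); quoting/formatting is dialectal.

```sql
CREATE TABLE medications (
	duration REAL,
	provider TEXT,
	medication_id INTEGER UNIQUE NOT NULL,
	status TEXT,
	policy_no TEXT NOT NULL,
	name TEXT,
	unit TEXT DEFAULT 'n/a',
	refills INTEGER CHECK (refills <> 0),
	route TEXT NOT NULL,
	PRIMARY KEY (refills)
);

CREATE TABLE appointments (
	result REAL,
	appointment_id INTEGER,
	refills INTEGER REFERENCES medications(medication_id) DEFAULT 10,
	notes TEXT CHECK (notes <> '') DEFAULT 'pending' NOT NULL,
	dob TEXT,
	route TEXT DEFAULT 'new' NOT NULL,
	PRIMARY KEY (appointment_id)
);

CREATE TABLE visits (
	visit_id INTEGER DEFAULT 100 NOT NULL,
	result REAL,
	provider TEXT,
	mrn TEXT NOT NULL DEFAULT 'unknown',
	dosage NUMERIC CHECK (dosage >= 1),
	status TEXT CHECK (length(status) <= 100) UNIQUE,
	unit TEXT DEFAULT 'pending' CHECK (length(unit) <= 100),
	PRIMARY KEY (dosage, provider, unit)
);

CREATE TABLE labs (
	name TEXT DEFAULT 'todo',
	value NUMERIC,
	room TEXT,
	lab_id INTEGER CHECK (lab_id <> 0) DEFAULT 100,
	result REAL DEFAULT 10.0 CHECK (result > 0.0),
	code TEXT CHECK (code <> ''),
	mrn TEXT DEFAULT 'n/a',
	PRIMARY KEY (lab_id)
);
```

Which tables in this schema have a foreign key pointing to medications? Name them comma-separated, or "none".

appointments

- appointments.refills references medications(medication_id).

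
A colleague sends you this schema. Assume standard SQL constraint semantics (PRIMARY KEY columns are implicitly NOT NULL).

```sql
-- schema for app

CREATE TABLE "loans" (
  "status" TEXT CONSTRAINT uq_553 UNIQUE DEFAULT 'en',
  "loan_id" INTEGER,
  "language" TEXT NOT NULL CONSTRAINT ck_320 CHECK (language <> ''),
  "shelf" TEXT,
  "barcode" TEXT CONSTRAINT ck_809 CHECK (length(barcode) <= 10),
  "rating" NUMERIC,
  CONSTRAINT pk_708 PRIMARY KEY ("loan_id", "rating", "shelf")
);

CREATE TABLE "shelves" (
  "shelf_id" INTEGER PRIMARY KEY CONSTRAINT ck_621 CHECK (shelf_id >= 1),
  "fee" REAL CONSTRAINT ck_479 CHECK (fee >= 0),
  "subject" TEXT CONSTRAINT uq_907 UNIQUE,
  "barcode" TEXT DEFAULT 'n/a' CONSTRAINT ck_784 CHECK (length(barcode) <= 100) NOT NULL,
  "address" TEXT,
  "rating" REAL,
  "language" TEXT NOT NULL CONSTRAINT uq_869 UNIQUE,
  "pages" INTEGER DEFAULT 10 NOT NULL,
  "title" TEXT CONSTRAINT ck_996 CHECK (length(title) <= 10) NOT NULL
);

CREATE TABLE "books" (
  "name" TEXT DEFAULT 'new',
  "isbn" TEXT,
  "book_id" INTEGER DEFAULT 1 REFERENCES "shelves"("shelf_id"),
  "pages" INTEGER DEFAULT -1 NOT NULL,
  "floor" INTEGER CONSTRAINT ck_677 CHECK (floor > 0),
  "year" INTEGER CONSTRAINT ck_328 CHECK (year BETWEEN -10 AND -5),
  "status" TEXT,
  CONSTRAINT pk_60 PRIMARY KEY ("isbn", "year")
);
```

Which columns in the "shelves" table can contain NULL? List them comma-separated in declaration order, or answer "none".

- shelf_id: part of the PRIMARY KEY, which implies NOT NULL → not nullable.
- fee: CHECK does not forbid NULL (a CHECK constraint passes when its expression is NULL) → nullable.
- subject: UNIQUE does not imply NOT NULL → nullable.
- barcode: declared NOT NULL → not nullable.
- address: no NOT NULL constraint applies → nullable.
- rating: no NOT NULL constraint applies → nullable.
- language: declared NOT NULL → not nullable.
- pages: declared NOT NULL → not nullable.
- title: declared NOT NULL → not nullable.

fee, subject, address, rating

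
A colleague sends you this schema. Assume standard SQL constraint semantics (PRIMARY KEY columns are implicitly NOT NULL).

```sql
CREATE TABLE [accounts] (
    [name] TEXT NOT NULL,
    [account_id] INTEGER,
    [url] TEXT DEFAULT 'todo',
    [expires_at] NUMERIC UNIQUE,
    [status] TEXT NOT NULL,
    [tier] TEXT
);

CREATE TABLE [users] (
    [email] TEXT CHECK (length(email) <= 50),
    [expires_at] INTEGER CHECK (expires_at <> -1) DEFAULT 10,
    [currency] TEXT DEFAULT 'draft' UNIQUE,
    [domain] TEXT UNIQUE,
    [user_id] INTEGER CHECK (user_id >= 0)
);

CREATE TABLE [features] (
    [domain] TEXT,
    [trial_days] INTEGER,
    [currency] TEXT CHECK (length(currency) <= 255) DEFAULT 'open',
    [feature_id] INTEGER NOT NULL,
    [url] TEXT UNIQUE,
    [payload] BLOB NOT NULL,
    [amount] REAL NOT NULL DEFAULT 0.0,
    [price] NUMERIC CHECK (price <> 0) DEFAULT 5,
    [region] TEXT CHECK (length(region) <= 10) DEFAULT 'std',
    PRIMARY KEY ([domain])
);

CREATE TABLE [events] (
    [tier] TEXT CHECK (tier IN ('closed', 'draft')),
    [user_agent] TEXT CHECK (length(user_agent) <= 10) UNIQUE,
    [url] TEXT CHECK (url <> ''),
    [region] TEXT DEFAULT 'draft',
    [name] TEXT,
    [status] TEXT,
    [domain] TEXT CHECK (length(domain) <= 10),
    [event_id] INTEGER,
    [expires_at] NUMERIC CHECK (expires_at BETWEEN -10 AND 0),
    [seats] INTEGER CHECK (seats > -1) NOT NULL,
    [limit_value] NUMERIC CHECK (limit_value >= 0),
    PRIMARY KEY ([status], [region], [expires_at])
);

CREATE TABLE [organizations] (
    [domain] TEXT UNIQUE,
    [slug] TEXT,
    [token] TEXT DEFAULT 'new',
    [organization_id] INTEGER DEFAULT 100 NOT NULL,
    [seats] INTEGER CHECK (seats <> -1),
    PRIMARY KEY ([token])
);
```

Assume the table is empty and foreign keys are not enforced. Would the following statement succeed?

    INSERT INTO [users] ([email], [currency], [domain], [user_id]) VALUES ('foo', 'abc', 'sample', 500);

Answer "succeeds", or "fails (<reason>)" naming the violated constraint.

users has no NOT NULL or PRIMARY KEY columns.
CHECK constraints: 'foo' satisfies (length(email) <= 50); 500 satisfies (user_id >= 0).
No constraint is violated.

succeeds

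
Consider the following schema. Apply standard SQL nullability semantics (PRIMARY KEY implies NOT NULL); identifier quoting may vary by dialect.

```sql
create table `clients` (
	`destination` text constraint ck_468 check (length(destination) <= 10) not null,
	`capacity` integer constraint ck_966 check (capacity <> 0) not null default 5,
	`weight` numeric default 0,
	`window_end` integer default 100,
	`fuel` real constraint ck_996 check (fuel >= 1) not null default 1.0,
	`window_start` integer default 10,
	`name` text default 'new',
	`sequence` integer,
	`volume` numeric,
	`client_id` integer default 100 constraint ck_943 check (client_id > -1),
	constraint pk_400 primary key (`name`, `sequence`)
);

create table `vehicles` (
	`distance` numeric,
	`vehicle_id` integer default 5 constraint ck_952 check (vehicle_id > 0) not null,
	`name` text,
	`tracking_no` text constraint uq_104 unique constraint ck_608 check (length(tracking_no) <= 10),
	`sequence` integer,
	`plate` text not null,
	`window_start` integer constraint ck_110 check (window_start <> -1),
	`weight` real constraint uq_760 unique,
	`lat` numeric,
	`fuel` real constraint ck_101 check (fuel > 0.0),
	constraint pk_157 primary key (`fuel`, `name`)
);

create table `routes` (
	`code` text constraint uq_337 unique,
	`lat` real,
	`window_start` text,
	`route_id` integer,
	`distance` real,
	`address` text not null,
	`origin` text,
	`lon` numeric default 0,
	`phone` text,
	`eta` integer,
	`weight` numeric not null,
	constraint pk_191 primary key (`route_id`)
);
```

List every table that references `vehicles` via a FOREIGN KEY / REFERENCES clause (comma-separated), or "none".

No REFERENCES clause anywhere in the schema names vehicles.

none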